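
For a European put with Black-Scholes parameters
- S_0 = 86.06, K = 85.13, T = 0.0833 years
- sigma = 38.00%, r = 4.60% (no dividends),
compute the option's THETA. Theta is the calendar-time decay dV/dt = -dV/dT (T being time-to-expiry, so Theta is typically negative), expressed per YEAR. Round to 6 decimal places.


Answer: Theta = -20.374913

Derivation:
d1 = 0.1888430475; d2 = 0.0791684378
phi(d1) = 0.3918918455; exp(-qT) = 1.0000000000; exp(-rT) = 0.9961755320
Theta = -S*exp(-qT)*phi(d1)*sigma/(2*sqrt(T)) + r*K*exp(-rT)*N(-d2) - q*S*exp(-qT)*N(-d1)
N(-d1) = 0.4251079159; N(-d2) = 0.4684493244; sqrt(T) = 0.2886173938
Term 1 = -86.0600 * 1.0000000000 * 0.3918918455 * 0.3800 / (2 * 0.2886173938) = -22.2023358958
Term 2 = 0.0460 * 85.1300 * 0.9961755320 * 0.4684493244 = 1.8274224352
Term 3 = 0 (no dividend yield, q = 0)
Theta = -22.2023358958 + (1.8274224352) + (0.0000000000) = -20.374913


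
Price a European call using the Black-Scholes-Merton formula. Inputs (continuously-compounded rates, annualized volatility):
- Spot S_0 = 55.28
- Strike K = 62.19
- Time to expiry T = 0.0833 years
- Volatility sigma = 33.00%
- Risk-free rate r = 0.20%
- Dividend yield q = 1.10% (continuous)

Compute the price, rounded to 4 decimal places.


d1 = (ln(S/K) + (r - q + 0.5*sigma^2) * T) / (sigma * sqrt(T)) = -1.19689809
d2 = d1 - sigma * sqrt(T) = -1.29214183
exp(-rT) = 0.99983341; exp(-qT) = 0.99908412
C = S_0 * exp(-qT) * N(d1) - K * exp(-rT) * N(d2)
N(d1) = 0.11567314; N(d2) = 0.09815402
C = 55.2800 * 0.99908412 * 0.11567314 - 62.1900 * 0.99983341 * 0.09815402 = 0.2854

Answer: Price = 0.2854


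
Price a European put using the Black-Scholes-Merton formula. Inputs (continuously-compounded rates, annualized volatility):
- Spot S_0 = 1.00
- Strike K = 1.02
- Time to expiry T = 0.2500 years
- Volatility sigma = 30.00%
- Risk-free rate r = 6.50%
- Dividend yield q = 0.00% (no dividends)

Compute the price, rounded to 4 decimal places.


Answer: Price = 0.0617

Derivation:
d1 = (ln(S/K) + (r - q + 0.5*sigma^2) * T) / (sigma * sqrt(T)) = 0.05131582
d2 = d1 - sigma * sqrt(T) = -0.09868418
exp(-rT) = 0.98388132; exp(-qT) = 1.00000000
P = K * exp(-rT) * N(-d2) - S_0 * exp(-qT) * N(-d1)
N(-d1) = 0.47953693; N(-d2) = 0.53930549
P = 1.0200 * 0.98388132 * 0.53930549 - 1.0000 * 1.00000000 * 0.47953693 = 0.0617


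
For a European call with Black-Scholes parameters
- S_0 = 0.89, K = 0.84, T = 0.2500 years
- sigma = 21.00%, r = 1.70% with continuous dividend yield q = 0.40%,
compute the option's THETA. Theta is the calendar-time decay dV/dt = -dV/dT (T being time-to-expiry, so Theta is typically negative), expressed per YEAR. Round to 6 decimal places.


Answer: Theta = -0.068277

Derivation:
d1 = 0.6341149608; d2 = 0.5291149608
phi(d1) = 0.3262832451; exp(-qT) = 0.9990004998; exp(-rT) = 0.9957590185
Theta = -S*exp(-qT)*phi(d1)*sigma/(2*sqrt(T)) - r*K*exp(-rT)*N(d2) + q*S*exp(-qT)*N(d1)
N(d1) = 0.7369971001; N(d2) = 0.7016371482; sqrt(T) = 0.5000000000
Term 1 = -0.8900 * 0.9990004998 * 0.3262832451 * 0.2100 / (2 * 0.5000000000) = -0.0609213866
Term 2 = -0.0170 * 0.8400 * 0.9957590185 * 0.7016371482 = -0.0099768865
Term 3 = 0.0040 * 0.8900 * 0.9990004998 * 0.7369971001 = 0.0026210873
Theta = -0.0609213866 + (-0.0099768865) + (0.0026210873) = -0.068277


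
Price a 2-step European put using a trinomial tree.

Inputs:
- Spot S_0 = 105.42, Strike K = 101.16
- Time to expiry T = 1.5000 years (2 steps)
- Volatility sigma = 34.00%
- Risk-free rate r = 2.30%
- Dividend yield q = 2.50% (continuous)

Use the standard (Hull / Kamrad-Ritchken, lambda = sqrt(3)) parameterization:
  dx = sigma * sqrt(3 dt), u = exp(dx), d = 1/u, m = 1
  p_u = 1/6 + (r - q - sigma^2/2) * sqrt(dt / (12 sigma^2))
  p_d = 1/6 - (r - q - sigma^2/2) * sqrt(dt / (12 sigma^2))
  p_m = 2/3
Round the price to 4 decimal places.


Answer: Price = V(0,0) = 12.9779

Derivation:
dt = T/N = 0.750000; dx = sigma*sqrt(3*dt) = 0.510000
u = exp(dx) = 1.665291; d = 1/u = 0.600496
p_u = 0.122696, p_m = 0.666667, p_d = 0.210637
Discount per step: exp(-r*dt) = 0.982898
Stock lattice S(k, j) with j the centered position index:
  k=0: S(0,+0) = 105.4200
  k=1: S(1,-1) = 63.3042; S(1,+0) = 105.4200; S(1,+1) = 175.5550
  k=2: S(2,-2) = 38.0139; S(2,-1) = 63.3042; S(2,+0) = 105.4200; S(2,+1) = 175.5550; S(2,+2) = 292.3502
Terminal payoffs V(N, j) = max(K - S_T, 0):
  V(2,-2) = 63.146081; V(2,-1) = 37.855756; V(2,+0) = 0.000000; V(2,+1) = 0.000000; V(2,+2) = 0.000000
Backward induction: V(k, j) = exp(-r*dt) * [p_u * V(k+1, j+1) + p_m * V(k+1, j) + p_d * V(k+1, j-1)]
  V(1,-1) = exp(-r*dt) * [p_u*0.000000 + p_m*37.855756 + p_d*63.146081] = 37.879007
  V(1,+0) = exp(-r*dt) * [p_u*0.000000 + p_m*0.000000 + p_d*37.855756] = 7.837463
  V(1,+1) = exp(-r*dt) * [p_u*0.000000 + p_m*0.000000 + p_d*0.000000] = 0.000000
  V(0,+0) = exp(-r*dt) * [p_u*0.000000 + p_m*7.837463 + p_d*37.879007] = 12.977895


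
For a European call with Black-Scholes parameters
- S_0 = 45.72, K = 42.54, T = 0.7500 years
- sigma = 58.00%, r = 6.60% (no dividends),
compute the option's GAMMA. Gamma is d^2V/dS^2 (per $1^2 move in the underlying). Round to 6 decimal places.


d1 = 0.4932184478; d2 = -0.0090762864
phi(d1) = 0.3532530046; exp(-qT) = 1.0000000000; exp(-rT) = 0.9517051581
Gamma = exp(-qT) * phi(d1) / (S * sigma * sqrt(T)) = 1.0000000000 * 0.3532530046 / (45.7200 * 0.5800 * 0.8660254038) = 0.015382

Answer: Gamma = 0.015382


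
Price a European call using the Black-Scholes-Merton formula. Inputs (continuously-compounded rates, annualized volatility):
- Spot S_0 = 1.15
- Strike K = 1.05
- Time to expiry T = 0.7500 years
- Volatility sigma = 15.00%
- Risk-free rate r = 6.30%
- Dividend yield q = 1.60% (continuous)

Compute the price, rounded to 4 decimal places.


Answer: Price = 0.1469

Derivation:
d1 = (ln(S/K) + (r - q + 0.5*sigma^2) * T) / (sigma * sqrt(T)) = 1.03660761
d2 = d1 - sigma * sqrt(T) = 0.90670380
exp(-rT) = 0.95384891; exp(-qT) = 0.98807171
C = S_0 * exp(-qT) * N(d1) - K * exp(-rT) * N(d2)
N(d1) = 0.85004062; N(d2) = 0.81771827
C = 1.1500 * 0.98807171 * 0.85004062 - 1.0500 * 0.95384891 * 0.81771827 = 0.1469


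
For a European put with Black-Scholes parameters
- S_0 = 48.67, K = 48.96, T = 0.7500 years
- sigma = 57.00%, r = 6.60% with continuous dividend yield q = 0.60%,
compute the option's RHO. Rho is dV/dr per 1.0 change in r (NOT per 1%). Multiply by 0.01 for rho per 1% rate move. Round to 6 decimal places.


d1 = 0.3259429641; d2 = -0.1676915161
phi(d1) = 0.3783037097; exp(-qT) = 0.9955101098; exp(-rT) = 0.9517051581
N(-d2) = 0.5665870146
Rho = -K*T*exp(-rT)*N(-d2) = -48.9600 * 0.7500 * 0.9517051581 * 0.5665870146 = -19.800297

Answer: Rho = -19.800297


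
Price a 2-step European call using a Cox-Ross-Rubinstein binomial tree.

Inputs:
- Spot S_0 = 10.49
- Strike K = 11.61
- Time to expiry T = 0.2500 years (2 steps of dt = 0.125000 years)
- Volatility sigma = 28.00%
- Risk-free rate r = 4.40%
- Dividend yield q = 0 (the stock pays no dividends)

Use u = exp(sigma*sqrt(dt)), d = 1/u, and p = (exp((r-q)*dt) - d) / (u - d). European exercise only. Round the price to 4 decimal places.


Answer: Price = V(0,0) = 0.2946

Derivation:
dt = T/N = 0.125000
u = exp(sigma*sqrt(dt)) = 1.104061; d = 1/u = 0.905747
p = (exp((r-q)*dt) - d) / (u - d) = 0.503082
Discount per step: exp(-r*dt) = 0.994515
Stock lattice S(k, i) with i counting down-moves:
  k=0: S(0,0) = 10.4900
  k=1: S(1,0) = 11.5816; S(1,1) = 9.5013
  k=2: S(2,0) = 12.7868; S(2,1) = 10.4900; S(2,2) = 8.6058
Terminal payoffs V(N, i) = max(S_T - K, 0):
  V(2,0) = 1.176786; V(2,1) = 0.000000; V(2,2) = 0.000000
Backward induction: V(k, i) = exp(-r*dt) * [p * V(k+1, i) + (1-p) * V(k+1, i+1)].
  V(1,0) = exp(-r*dt) * [p*1.176786 + (1-p)*0.000000] = 0.588773
  V(1,1) = exp(-r*dt) * [p*0.000000 + (1-p)*0.000000] = 0.000000
  V(0,0) = exp(-r*dt) * [p*0.588773 + (1-p)*0.000000] = 0.294576


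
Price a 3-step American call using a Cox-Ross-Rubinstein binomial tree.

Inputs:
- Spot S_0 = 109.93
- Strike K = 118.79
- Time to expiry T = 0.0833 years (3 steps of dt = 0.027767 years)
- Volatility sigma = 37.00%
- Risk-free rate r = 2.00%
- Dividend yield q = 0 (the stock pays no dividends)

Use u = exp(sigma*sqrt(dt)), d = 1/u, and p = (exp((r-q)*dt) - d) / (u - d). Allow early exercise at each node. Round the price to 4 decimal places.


Answer: Price = V(0,0) = 1.5739

Derivation:
dt = T/N = 0.027767
u = exp(sigma*sqrt(dt)) = 1.063595; d = 1/u = 0.940208
p = (exp((r-q)*dt) - d) / (u - d) = 0.489093
Discount per step: exp(-r*dt) = 0.999445
Stock lattice S(k, i) with i counting down-moves:
  k=0: S(0,0) = 109.9300
  k=1: S(1,0) = 116.9210; S(1,1) = 103.3570
  k=2: S(2,0) = 124.3565; S(2,1) = 109.9300; S(2,2) = 97.1771
  k=3: S(3,0) = 132.2649; S(3,1) = 116.9210; S(3,2) = 103.3570; S(3,3) = 91.3667
Terminal payoffs V(N, i) = max(S_T - K, 0):
  V(3,0) = 13.474909; V(3,1) = 0.000000; V(3,2) = 0.000000; V(3,3) = 0.000000
Backward induction: V(k, i) = exp(-r*dt) * [p * V(k+1, i) + (1-p) * V(k+1, i+1)]; then take max(V_cont, immediate exercise) for American.
  V(2,0) = exp(-r*dt) * [p*13.474909 + (1-p)*0.000000] = 6.586829; exercise = 5.566503; V(2,0) = max -> 6.586829
  V(2,1) = exp(-r*dt) * [p*0.000000 + (1-p)*0.000000] = 0.000000; exercise = 0.000000; V(2,1) = max -> 0.000000
  V(2,2) = exp(-r*dt) * [p*0.000000 + (1-p)*0.000000] = 0.000000; exercise = 0.000000; V(2,2) = max -> 0.000000
  V(1,0) = exp(-r*dt) * [p*6.586829 + (1-p)*0.000000] = 3.219785; exercise = 0.000000; V(1,0) = max -> 3.219785
  V(1,1) = exp(-r*dt) * [p*0.000000 + (1-p)*0.000000] = 0.000000; exercise = 0.000000; V(1,1) = max -> 0.000000
  V(0,0) = exp(-r*dt) * [p*3.219785 + (1-p)*0.000000] = 1.573901; exercise = 0.000000; V(0,0) = max -> 1.573901


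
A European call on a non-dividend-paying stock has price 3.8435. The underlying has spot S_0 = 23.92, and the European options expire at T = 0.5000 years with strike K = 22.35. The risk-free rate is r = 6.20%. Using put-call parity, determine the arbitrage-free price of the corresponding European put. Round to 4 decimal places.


Put-call parity: C - P = S_0 * exp(-qT) - K * exp(-rT).
S_0 * exp(-qT) = 23.9200 * 1.00000000 = 23.92000000
K * exp(-rT) = 22.3500 * 0.96947557 = 21.66777906
P = C - S*exp(-qT) + K*exp(-rT)
P = 3.8435 - 23.92000000 + 21.66777906 = 1.5913

Answer: Put price = 1.5913


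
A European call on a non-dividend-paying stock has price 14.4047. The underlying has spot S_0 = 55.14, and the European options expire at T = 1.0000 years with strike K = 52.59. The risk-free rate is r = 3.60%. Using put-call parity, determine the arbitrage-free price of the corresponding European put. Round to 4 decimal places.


Put-call parity: C - P = S_0 * exp(-qT) - K * exp(-rT).
S_0 * exp(-qT) = 55.1400 * 1.00000000 = 55.14000000
K * exp(-rT) = 52.5900 * 0.96464029 = 50.73043303
P = C - S*exp(-qT) + K*exp(-rT)
P = 14.4047 - 55.14000000 + 50.73043303 = 9.9951

Answer: Put price = 9.9951


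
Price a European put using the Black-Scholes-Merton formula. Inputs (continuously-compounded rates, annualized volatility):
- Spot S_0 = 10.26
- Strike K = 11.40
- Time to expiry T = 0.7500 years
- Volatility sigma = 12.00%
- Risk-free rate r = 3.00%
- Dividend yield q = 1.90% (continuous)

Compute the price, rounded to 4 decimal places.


d1 = (ln(S/K) + (r - q + 0.5*sigma^2) * T) / (sigma * sqrt(T)) = -0.88248485
d2 = d1 - sigma * sqrt(T) = -0.98640790
exp(-rT) = 0.97775124; exp(-qT) = 0.98585105
P = K * exp(-rT) * N(-d2) - S_0 * exp(-qT) * N(-d1)
N(-d1) = 0.81124267; N(-d2) = 0.83803350
P = 11.4000 * 0.97775124 * 0.83803350 - 10.2600 * 0.98585105 * 0.81124267 = 1.1354

Answer: Price = 1.1354


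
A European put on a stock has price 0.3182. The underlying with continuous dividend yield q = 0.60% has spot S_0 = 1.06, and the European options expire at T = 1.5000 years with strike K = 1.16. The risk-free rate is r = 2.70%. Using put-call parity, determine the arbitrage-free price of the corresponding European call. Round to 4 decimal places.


Answer: Call price = 0.2547

Derivation:
Put-call parity: C - P = S_0 * exp(-qT) - K * exp(-rT).
S_0 * exp(-qT) = 1.0600 * 0.99104038 = 1.05050280
K * exp(-rT) = 1.1600 * 0.96030916 = 1.11395863
C = P + S*exp(-qT) - K*exp(-rT)
C = 0.3182 + 1.05050280 - 1.11395863 = 0.2547


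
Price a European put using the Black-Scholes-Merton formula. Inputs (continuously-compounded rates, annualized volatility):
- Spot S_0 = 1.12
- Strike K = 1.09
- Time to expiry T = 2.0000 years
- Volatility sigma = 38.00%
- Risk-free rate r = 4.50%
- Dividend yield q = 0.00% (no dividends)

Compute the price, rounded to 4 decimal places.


Answer: Price = 0.1674

Derivation:
d1 = (ln(S/K) + (r - q + 0.5*sigma^2) * T) / (sigma * sqrt(T)) = 0.48669599
d2 = d1 - sigma * sqrt(T) = -0.05070516
exp(-rT) = 0.91393119; exp(-qT) = 1.00000000
P = K * exp(-rT) * N(-d2) - S_0 * exp(-qT) * N(-d1)
N(-d1) = 0.31323689; N(-d2) = 0.52021977
P = 1.0900 * 0.91393119 * 0.52021977 - 1.1200 * 1.00000000 * 0.31323689 = 0.1674


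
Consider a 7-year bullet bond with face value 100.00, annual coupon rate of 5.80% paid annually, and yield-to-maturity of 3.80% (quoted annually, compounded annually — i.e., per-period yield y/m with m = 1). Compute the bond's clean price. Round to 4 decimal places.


Answer: Price = 112.0933

Derivation:
Coupon per period c = face * coupon_rate / m = 5.800000
Periods per year m = 1; per-period yield y/m = 0.038000
Number of cashflows N = 7
Cashflows (t years, CF_t, discount factor 1/(1+y/m)^(m*t), PV):
  t = 1.0000: CF_t = 5.800000, DF = 0.963391, PV = 5.587669
  t = 2.0000: CF_t = 5.800000, DF = 0.928122, PV = 5.383110
  t = 3.0000: CF_t = 5.800000, DF = 0.894145, PV = 5.186041
  t = 4.0000: CF_t = 5.800000, DF = 0.861411, PV = 4.996186
  t = 5.0000: CF_t = 5.800000, DF = 0.829876, PV = 4.813281
  t = 6.0000: CF_t = 5.800000, DF = 0.799495, PV = 4.637072
  t = 7.0000: CF_t = 105.800000, DF = 0.770227, PV = 81.489977
Price P = sum_t PV_t = 112.093336


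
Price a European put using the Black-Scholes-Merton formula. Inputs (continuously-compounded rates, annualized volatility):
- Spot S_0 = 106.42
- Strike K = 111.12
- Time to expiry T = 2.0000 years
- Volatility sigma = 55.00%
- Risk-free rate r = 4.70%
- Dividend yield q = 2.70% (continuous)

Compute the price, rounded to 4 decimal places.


Answer: Price = 30.7274

Derivation:
d1 = (ln(S/K) + (r - q + 0.5*sigma^2) * T) / (sigma * sqrt(T)) = 0.38477258
d2 = d1 - sigma * sqrt(T) = -0.39304488
exp(-rT) = 0.91028276; exp(-qT) = 0.94743211
P = K * exp(-rT) * N(-d2) - S_0 * exp(-qT) * N(-d1)
N(-d1) = 0.35020296; N(-d2) = 0.65285683
P = 111.1200 * 0.91028276 * 0.65285683 - 106.4200 * 0.94743211 * 0.35020296 = 30.7274


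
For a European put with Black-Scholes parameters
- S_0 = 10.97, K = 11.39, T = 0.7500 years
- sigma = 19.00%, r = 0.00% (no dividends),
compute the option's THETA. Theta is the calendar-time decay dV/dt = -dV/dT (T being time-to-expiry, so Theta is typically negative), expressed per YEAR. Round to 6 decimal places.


Answer: Theta = -0.474982

Derivation:
d1 = -0.1460635600; d2 = -0.3106083867
phi(d1) = 0.3947092682; exp(-qT) = 1.0000000000; exp(-rT) = 1.0000000000
Theta = -S*exp(-qT)*phi(d1)*sigma/(2*sqrt(T)) + r*K*exp(-rT)*N(-d2) - q*S*exp(-qT)*N(-d1)
N(-d1) = 0.5580643936; N(-d2) = 0.6219508247; sqrt(T) = 0.8660254038
Term 1 = -10.9700 * 1.0000000000 * 0.3947092682 * 0.1900 / (2 * 0.8660254038) = -0.4749817523
Term 2 = 0.0000 * 11.3900 * 1.0000000000 * 0.6219508247 = 0.0000000000
Term 3 = 0 (no dividend yield, q = 0)
Theta = -0.4749817523 + (0.0000000000) + (0.0000000000) = -0.474982


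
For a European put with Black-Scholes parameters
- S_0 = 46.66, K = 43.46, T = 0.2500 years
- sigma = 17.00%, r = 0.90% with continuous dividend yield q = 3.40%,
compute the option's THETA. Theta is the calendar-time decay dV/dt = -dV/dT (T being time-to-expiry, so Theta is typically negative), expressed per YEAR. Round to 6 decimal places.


Answer: Theta = -2.508698

Derivation:
d1 = 0.8048093149; d2 = 0.7198093149
phi(d1) = 0.2885757825; exp(-qT) = 0.9915360229; exp(-rT) = 0.9977525294
Theta = -S*exp(-qT)*phi(d1)*sigma/(2*sqrt(T)) + r*K*exp(-rT)*N(-d2) - q*S*exp(-qT)*N(-d1)
N(-d1) = 0.2104648628; N(-d2) = 0.2358212045; sqrt(T) = 0.5000000000
Term 1 = -46.6600 * 0.9915360229 * 0.2885757825 * 0.1700 / (2 * 0.5000000000) = -2.2696664328
Term 2 = 0.0090 * 43.4600 * 0.9977525294 * 0.2358212045 = 0.0920318012
Term 3 = -0.0340 * 46.6600 * 0.9915360229 * 0.2104648628 = -0.3310638407
Theta = -2.2696664328 + (0.0920318012) + (-0.3310638407) = -2.508698


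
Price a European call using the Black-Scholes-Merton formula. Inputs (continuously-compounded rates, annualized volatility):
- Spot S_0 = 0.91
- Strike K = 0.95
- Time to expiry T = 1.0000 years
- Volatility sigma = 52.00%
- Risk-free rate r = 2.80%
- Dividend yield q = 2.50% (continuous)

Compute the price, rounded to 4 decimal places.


Answer: Price = 0.1682

Derivation:
d1 = (ln(S/K) + (r - q + 0.5*sigma^2) * T) / (sigma * sqrt(T)) = 0.18304349
d2 = d1 - sigma * sqrt(T) = -0.33695651
exp(-rT) = 0.97238837; exp(-qT) = 0.97530991
C = S_0 * exp(-qT) * N(d1) - K * exp(-rT) * N(d2)
N(d1) = 0.57261805; N(d2) = 0.36807484
C = 0.9100 * 0.97530991 * 0.57261805 - 0.9500 * 0.97238837 * 0.36807484 = 0.1682


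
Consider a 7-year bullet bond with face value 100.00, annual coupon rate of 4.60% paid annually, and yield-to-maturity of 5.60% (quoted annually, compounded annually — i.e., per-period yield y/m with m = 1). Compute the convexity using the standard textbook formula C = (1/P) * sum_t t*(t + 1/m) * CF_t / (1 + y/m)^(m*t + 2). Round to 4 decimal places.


Answer: Convexity = 41.8145

Derivation:
Coupon per period c = face * coupon_rate / m = 4.600000
Periods per year m = 1; per-period yield y/m = 0.056000
Number of cashflows N = 7
Cashflows (t years, CF_t, discount factor 1/(1+y/m)^(m*t), PV):
  t = 1.0000: CF_t = 4.600000, DF = 0.946970, PV = 4.356061
  t = 2.0000: CF_t = 4.600000, DF = 0.896752, PV = 4.125057
  t = 3.0000: CF_t = 4.600000, DF = 0.849197, PV = 3.906304
  t = 4.0000: CF_t = 4.600000, DF = 0.804163, PV = 3.699152
  t = 5.0000: CF_t = 4.600000, DF = 0.761518, PV = 3.502985
  t = 6.0000: CF_t = 4.600000, DF = 0.721135, PV = 3.317220
  t = 7.0000: CF_t = 104.600000, DF = 0.682893, PV = 71.430593
Price P = sum_t PV_t = 94.337373
Convexity numerator sum_t t*(t + 1/m) * CF_t / (1+y/m)^(m*t + 2):
  t = 1.0000: term = 7.812609
  t = 2.0000: term = 22.194911
  t = 3.0000: term = 42.035816
  t = 4.0000: term = 66.344407
  t = 5.0000: term = 94.239215
  t = 6.0000: term = 124.938353
  t = 7.0000: term = 3587.107961
Convexity = (1/P) * sum = 3944.673272 / 94.337373 = 41.814534


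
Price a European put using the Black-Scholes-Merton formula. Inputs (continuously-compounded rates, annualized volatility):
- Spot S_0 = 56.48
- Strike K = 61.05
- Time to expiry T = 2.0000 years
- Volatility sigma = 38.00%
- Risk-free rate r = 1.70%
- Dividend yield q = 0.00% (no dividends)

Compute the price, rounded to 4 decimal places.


Answer: Price = 13.5368

Derivation:
d1 = (ln(S/K) + (r - q + 0.5*sigma^2) * T) / (sigma * sqrt(T)) = 0.18718492
d2 = d1 - sigma * sqrt(T) = -0.35021623
exp(-rT) = 0.96657150; exp(-qT) = 1.00000000
P = K * exp(-rT) * N(-d2) - S_0 * exp(-qT) * N(-d1)
N(-d1) = 0.42575782; N(-d2) = 0.63691179
P = 61.0500 * 0.96657150 * 0.63691179 - 56.4800 * 1.00000000 * 0.42575782 = 13.5368


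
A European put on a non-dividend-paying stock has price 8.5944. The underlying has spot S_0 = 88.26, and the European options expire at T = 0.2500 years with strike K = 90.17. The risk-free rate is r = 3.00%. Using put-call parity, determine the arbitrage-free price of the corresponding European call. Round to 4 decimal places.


Put-call parity: C - P = S_0 * exp(-qT) - K * exp(-rT).
S_0 * exp(-qT) = 88.2600 * 1.00000000 = 88.26000000
K * exp(-rT) = 90.1700 * 0.99252805 = 89.49625470
C = P + S*exp(-qT) - K*exp(-rT)
C = 8.5944 + 88.26000000 - 89.49625470 = 7.3581

Answer: Call price = 7.3581


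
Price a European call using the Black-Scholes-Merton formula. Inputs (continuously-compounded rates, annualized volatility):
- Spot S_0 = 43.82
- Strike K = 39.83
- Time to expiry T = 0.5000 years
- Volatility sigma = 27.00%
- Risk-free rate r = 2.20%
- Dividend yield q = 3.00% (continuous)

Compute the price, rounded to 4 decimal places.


d1 = (ln(S/K) + (r - q + 0.5*sigma^2) * T) / (sigma * sqrt(T)) = 0.57456321
d2 = d1 - sigma * sqrt(T) = 0.38364438
exp(-rT) = 0.98906028; exp(-qT) = 0.98511194
C = S_0 * exp(-qT) * N(d1) - K * exp(-rT) * N(d2)
N(d1) = 0.71720663; N(d2) = 0.64937898
C = 43.8200 * 0.98511194 * 0.71720663 - 39.8300 * 0.98906028 * 0.64937898 = 5.3783

Answer: Price = 5.3783


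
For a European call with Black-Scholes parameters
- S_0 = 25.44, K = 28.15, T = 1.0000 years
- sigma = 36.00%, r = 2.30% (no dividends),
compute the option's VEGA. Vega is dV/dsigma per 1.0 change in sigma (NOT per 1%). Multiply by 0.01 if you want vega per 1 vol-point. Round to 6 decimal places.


d1 = -0.0372906003; d2 = -0.3972906003
phi(d1) = 0.3986649945; exp(-qT) = 1.0000000000; exp(-rT) = 0.9772624838
Vega = S * exp(-qT) * phi(d1) * sqrt(T) = 25.4400 * 1.0000000000 * 0.3986649945 * 1.0000000000 = 10.142037

Answer: Vega = 10.142037


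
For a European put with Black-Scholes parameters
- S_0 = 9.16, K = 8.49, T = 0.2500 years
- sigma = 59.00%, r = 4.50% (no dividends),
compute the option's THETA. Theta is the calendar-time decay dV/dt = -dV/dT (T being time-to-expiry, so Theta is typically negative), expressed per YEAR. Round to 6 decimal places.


d1 = 0.4431175538; d2 = 0.1481175538
phi(d1) = 0.3616367166; exp(-qT) = 1.0000000000; exp(-rT) = 0.9888130446
Theta = -S*exp(-qT)*phi(d1)*sigma/(2*sqrt(T)) + r*K*exp(-rT)*N(-d2) - q*S*exp(-qT)*N(-d1)
N(-d1) = 0.3288403545; N(-d2) = 0.4411249982; sqrt(T) = 0.5000000000
Term 1 = -9.1600 * 1.0000000000 * 0.3616367166 * 0.5900 / (2 * 0.5000000000) = -1.9544294712
Term 2 = 0.0450 * 8.4900 * 0.9888130446 * 0.4411249982 = 0.1666464478
Term 3 = 0 (no dividend yield, q = 0)
Theta = -1.9544294712 + (0.1666464478) + (0.0000000000) = -1.787783

Answer: Theta = -1.787783


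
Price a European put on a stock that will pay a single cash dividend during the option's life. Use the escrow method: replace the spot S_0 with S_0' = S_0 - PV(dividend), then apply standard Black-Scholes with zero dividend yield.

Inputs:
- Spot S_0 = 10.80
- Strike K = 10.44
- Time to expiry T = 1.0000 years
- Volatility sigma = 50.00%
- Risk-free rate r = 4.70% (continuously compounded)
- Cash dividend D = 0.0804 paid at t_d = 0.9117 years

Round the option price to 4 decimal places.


PV(D) = D * exp(-r * t_d) = 0.0804 * 0.95805518 = 0.07702764
S_0' = S_0 - PV(D) = 10.8000 - 0.07702764 = 10.72297236
d1 = (ln(S_0'/K) + (r + sigma^2/2)*T) / (sigma*sqrt(T)) = 0.39748761
d2 = d1 - sigma*sqrt(T) = -0.10251239
exp(-rT) = 0.95408740
N(-d1) = 0.34550396; N(-d2) = 0.54082501
P = K * exp(-rT) * N(-d2) - S_0' * N(-d1) = 10.4400 * 0.95408740 * 0.54082501 - 10.72297236 * 0.34550396 = 1.6822

Answer: Price = 1.6822


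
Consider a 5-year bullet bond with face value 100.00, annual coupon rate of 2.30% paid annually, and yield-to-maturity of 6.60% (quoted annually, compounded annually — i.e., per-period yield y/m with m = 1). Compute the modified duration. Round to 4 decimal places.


Coupon per period c = face * coupon_rate / m = 2.300000
Periods per year m = 1; per-period yield y/m = 0.066000
Number of cashflows N = 5
Cashflows (t years, CF_t, discount factor 1/(1+y/m)^(m*t), PV):
  t = 1.0000: CF_t = 2.300000, DF = 0.938086, PV = 2.157598
  t = 2.0000: CF_t = 2.300000, DF = 0.880006, PV = 2.024014
  t = 3.0000: CF_t = 2.300000, DF = 0.825521, PV = 1.898699
  t = 4.0000: CF_t = 2.300000, DF = 0.774410, PV = 1.781144
  t = 5.0000: CF_t = 102.300000, DF = 0.726464, PV = 74.317246
Price P = sum_t PV_t = 82.178702
First compute Macaulay numerator sum_t t * PV_t:
  t * PV_t at t = 1.0000: 2.157598
  t * PV_t at t = 2.0000: 4.048027
  t * PV_t at t = 3.0000: 5.696098
  t * PV_t at t = 4.0000: 7.124576
  t * PV_t at t = 5.0000: 371.586232
Macaulay duration D = 390.612532 / 82.178702 = 4.753209
Modified duration = D / (1 + y/m) = 4.753209 / (1 + 0.066000) = 4.458920

Answer: Modified duration = 4.4589


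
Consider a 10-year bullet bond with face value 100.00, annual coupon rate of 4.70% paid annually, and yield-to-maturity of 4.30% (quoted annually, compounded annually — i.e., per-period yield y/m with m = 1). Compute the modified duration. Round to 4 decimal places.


Coupon per period c = face * coupon_rate / m = 4.700000
Periods per year m = 1; per-period yield y/m = 0.043000
Number of cashflows N = 10
Cashflows (t years, CF_t, discount factor 1/(1+y/m)^(m*t), PV):
  t = 1.0000: CF_t = 4.700000, DF = 0.958773, PV = 4.506232
  t = 2.0000: CF_t = 4.700000, DF = 0.919245, PV = 4.320453
  t = 3.0000: CF_t = 4.700000, DF = 0.881347, PV = 4.142332
  t = 4.0000: CF_t = 4.700000, DF = 0.845012, PV = 3.971555
  t = 5.0000: CF_t = 4.700000, DF = 0.810174, PV = 3.807819
  t = 6.0000: CF_t = 4.700000, DF = 0.776773, PV = 3.650833
  t = 7.0000: CF_t = 4.700000, DF = 0.744749, PV = 3.500320
  t = 8.0000: CF_t = 4.700000, DF = 0.714045, PV = 3.356011
  t = 9.0000: CF_t = 4.700000, DF = 0.684607, PV = 3.217652
  t = 10.0000: CF_t = 104.700000, DF = 0.656382, PV = 68.723235
Price P = sum_t PV_t = 103.196443
First compute Macaulay numerator sum_t t * PV_t:
  t * PV_t at t = 1.0000: 4.506232
  t * PV_t at t = 2.0000: 8.640905
  t * PV_t at t = 3.0000: 12.426997
  t * PV_t at t = 4.0000: 15.886222
  t * PV_t at t = 5.0000: 19.039096
  t * PV_t at t = 6.0000: 21.905000
  t * PV_t at t = 7.0000: 24.502237
  t * PV_t at t = 8.0000: 26.848089
  t * PV_t at t = 9.0000: 28.958869
  t * PV_t at t = 10.0000: 687.232354
Macaulay duration D = 849.946000 / 103.196443 = 8.236195
Modified duration = D / (1 + y/m) = 8.236195 / (1 + 0.043000) = 7.896639

Answer: Modified duration = 7.8966


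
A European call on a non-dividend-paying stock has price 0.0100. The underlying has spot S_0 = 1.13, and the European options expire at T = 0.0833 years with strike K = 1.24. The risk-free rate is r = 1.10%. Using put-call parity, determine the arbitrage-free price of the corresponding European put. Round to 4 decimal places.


Put-call parity: C - P = S_0 * exp(-qT) - K * exp(-rT).
S_0 * exp(-qT) = 1.1300 * 1.00000000 = 1.13000000
K * exp(-rT) = 1.2400 * 0.99908412 = 1.23886431
P = C - S*exp(-qT) + K*exp(-rT)
P = 0.0100 - 1.13000000 + 1.23886431 = 0.1189

Answer: Put price = 0.1189


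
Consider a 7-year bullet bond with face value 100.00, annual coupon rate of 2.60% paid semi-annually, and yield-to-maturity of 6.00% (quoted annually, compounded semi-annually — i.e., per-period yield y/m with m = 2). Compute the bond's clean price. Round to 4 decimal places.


Coupon per period c = face * coupon_rate / m = 1.300000
Periods per year m = 2; per-period yield y/m = 0.030000
Number of cashflows N = 14
Cashflows (t years, CF_t, discount factor 1/(1+y/m)^(m*t), PV):
  t = 0.5000: CF_t = 1.300000, DF = 0.970874, PV = 1.262136
  t = 1.0000: CF_t = 1.300000, DF = 0.942596, PV = 1.225375
  t = 1.5000: CF_t = 1.300000, DF = 0.915142, PV = 1.189684
  t = 2.0000: CF_t = 1.300000, DF = 0.888487, PV = 1.155033
  t = 2.5000: CF_t = 1.300000, DF = 0.862609, PV = 1.121391
  t = 3.0000: CF_t = 1.300000, DF = 0.837484, PV = 1.088730
  t = 3.5000: CF_t = 1.300000, DF = 0.813092, PV = 1.057019
  t = 4.0000: CF_t = 1.300000, DF = 0.789409, PV = 1.026232
  t = 4.5000: CF_t = 1.300000, DF = 0.766417, PV = 0.996342
  t = 5.0000: CF_t = 1.300000, DF = 0.744094, PV = 0.967322
  t = 5.5000: CF_t = 1.300000, DF = 0.722421, PV = 0.939148
  t = 6.0000: CF_t = 1.300000, DF = 0.701380, PV = 0.911794
  t = 6.5000: CF_t = 1.300000, DF = 0.680951, PV = 0.885237
  t = 7.0000: CF_t = 101.300000, DF = 0.661118, PV = 66.971234
Price P = sum_t PV_t = 80.796676

Answer: Price = 80.7967


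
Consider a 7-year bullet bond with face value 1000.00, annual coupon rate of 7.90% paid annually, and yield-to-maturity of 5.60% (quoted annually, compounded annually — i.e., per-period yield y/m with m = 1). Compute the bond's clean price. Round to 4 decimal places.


Answer: Price = 1130.2404

Derivation:
Coupon per period c = face * coupon_rate / m = 79.000000
Periods per year m = 1; per-period yield y/m = 0.056000
Number of cashflows N = 7
Cashflows (t years, CF_t, discount factor 1/(1+y/m)^(m*t), PV):
  t = 1.0000: CF_t = 79.000000, DF = 0.946970, PV = 74.810606
  t = 2.0000: CF_t = 79.000000, DF = 0.896752, PV = 70.843377
  t = 3.0000: CF_t = 79.000000, DF = 0.849197, PV = 67.086531
  t = 4.0000: CF_t = 79.000000, DF = 0.804163, PV = 63.528912
  t = 5.0000: CF_t = 79.000000, DF = 0.761518, PV = 60.159955
  t = 6.0000: CF_t = 79.000000, DF = 0.721135, PV = 56.969654
  t = 7.0000: CF_t = 1079.000000, DF = 0.682893, PV = 736.841397
Price P = sum_t PV_t = 1130.240432


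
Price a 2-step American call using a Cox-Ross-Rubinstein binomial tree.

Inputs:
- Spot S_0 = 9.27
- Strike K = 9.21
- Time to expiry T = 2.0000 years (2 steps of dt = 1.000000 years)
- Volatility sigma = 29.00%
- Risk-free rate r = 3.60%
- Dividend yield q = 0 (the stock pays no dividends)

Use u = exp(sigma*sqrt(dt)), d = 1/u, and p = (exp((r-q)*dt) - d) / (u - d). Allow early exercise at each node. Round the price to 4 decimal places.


Answer: Price = V(0,0) = 1.6715

Derivation:
dt = T/N = 1.000000
u = exp(sigma*sqrt(dt)) = 1.336427; d = 1/u = 0.748264
p = (exp((r-q)*dt) - d) / (u - d) = 0.490326
Discount per step: exp(-r*dt) = 0.964640
Stock lattice S(k, i) with i counting down-moves:
  k=0: S(0,0) = 9.2700
  k=1: S(1,0) = 12.3887; S(1,1) = 6.9364
  k=2: S(2,0) = 16.5566; S(2,1) = 9.2700; S(2,2) = 5.1903
Terminal payoffs V(N, i) = max(S_T - K, 0):
  V(2,0) = 7.346576; V(2,1) = 0.060000; V(2,2) = 0.000000
Backward induction: V(k, i) = exp(-r*dt) * [p * V(k+1, i) + (1-p) * V(k+1, i+1)]; then take max(V_cont, immediate exercise) for American.
  V(1,0) = exp(-r*dt) * [p*7.346576 + (1-p)*0.060000] = 3.504346; exercise = 3.178683; V(1,0) = max -> 3.504346
  V(1,1) = exp(-r*dt) * [p*0.060000 + (1-p)*0.000000] = 0.028379; exercise = 0.000000; V(1,1) = max -> 0.028379
  V(0,0) = exp(-r*dt) * [p*3.504346 + (1-p)*0.028379] = 1.671468; exercise = 0.060000; V(0,0) = max -> 1.671468


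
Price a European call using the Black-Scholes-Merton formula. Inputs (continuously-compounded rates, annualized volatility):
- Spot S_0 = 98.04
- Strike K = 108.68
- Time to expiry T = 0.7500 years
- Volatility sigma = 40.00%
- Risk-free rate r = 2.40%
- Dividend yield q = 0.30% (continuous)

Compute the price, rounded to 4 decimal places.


Answer: Price = 10.0431

Derivation:
d1 = (ln(S/K) + (r - q + 0.5*sigma^2) * T) / (sigma * sqrt(T)) = -0.07875700
d2 = d1 - sigma * sqrt(T) = -0.42516716
exp(-rT) = 0.98216103; exp(-qT) = 0.99775253
C = S_0 * exp(-qT) * N(d1) - K * exp(-rT) * N(d2)
N(d1) = 0.46861295; N(d2) = 0.33535741
C = 98.0400 * 0.99775253 * 0.46861295 - 108.6800 * 0.98216103 * 0.33535741 = 10.0431


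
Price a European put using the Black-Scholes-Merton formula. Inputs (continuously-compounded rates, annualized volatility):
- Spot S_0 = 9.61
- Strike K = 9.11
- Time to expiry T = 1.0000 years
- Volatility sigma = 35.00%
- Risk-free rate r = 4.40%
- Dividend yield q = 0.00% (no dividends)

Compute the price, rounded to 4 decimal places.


d1 = (ln(S/K) + (r - q + 0.5*sigma^2) * T) / (sigma * sqrt(T)) = 0.45337575
d2 = d1 - sigma * sqrt(T) = 0.10337575
exp(-rT) = 0.95695396; exp(-qT) = 1.00000000
P = K * exp(-rT) * N(-d2) - S_0 * exp(-qT) * N(-d1)
N(-d1) = 0.32513910; N(-d2) = 0.45883238
P = 9.1100 * 0.95695396 * 0.45883238 - 9.6100 * 1.00000000 * 0.32513910 = 0.8754

Answer: Price = 0.8754


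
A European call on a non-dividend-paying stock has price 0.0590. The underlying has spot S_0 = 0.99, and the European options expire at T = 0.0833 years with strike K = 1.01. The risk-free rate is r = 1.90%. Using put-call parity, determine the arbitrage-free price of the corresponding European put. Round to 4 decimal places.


Answer: Put price = 0.0774

Derivation:
Put-call parity: C - P = S_0 * exp(-qT) - K * exp(-rT).
S_0 * exp(-qT) = 0.9900 * 1.00000000 = 0.99000000
K * exp(-rT) = 1.0100 * 0.99841855 = 1.00840274
P = C - S*exp(-qT) + K*exp(-rT)
P = 0.0590 - 0.99000000 + 1.00840274 = 0.0774


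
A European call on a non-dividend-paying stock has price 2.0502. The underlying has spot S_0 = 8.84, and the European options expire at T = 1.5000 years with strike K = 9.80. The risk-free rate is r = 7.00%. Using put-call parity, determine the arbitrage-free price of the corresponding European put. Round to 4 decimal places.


Put-call parity: C - P = S_0 * exp(-qT) - K * exp(-rT).
S_0 * exp(-qT) = 8.8400 * 1.00000000 = 8.84000000
K * exp(-rT) = 9.8000 * 0.90032452 = 8.82318032
P = C - S*exp(-qT) + K*exp(-rT)
P = 2.0502 - 8.84000000 + 8.82318032 = 2.0334

Answer: Put price = 2.0334


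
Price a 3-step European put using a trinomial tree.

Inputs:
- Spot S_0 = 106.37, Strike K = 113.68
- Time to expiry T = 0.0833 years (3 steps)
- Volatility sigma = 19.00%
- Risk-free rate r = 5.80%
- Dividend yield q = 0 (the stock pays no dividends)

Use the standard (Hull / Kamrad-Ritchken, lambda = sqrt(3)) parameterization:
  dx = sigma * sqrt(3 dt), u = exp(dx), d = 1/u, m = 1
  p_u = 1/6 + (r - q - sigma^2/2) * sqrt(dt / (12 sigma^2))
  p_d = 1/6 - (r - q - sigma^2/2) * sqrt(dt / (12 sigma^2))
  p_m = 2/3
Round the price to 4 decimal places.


dt = T/N = 0.027767; dx = sigma*sqrt(3*dt) = 0.054837
u = exp(dx) = 1.056369; d = 1/u = 0.946639
p_u = 0.176781, p_m = 0.666667, p_d = 0.156552
Discount per step: exp(-r*dt) = 0.998391
Stock lattice S(k, j) with j the centered position index:
  k=0: S(0,+0) = 106.3700
  k=1: S(1,-1) = 100.6940; S(1,+0) = 106.3700; S(1,+1) = 112.3659
  k=2: S(2,-2) = 95.3209; S(2,-1) = 100.6940; S(2,+0) = 106.3700; S(2,+1) = 112.3659; S(2,+2) = 118.6999
  k=3: S(3,-3) = 90.2345; S(3,-2) = 95.3209; S(3,-1) = 100.6940; S(3,+0) = 106.3700; S(3,+1) = 112.3659; S(3,+2) = 118.6999; S(3,+3) = 125.3908
Terminal payoffs V(N, j) = max(K - S_T, 0):
  V(3,-3) = 23.445515; V(3,-2) = 18.359112; V(3,-1) = 12.985994; V(3,+0) = 7.310000; V(3,+1) = 1.314058; V(3,+2) = 0.000000; V(3,+3) = 0.000000
Backward induction: V(k, j) = exp(-r*dt) * [p_u * V(k+1, j+1) + p_m * V(k+1, j) + p_d * V(k+1, j-1)]
  V(2,-2) = exp(-r*dt) * [p_u*12.985994 + p_m*18.359112 + p_d*23.445515] = 18.176240
  V(2,-1) = exp(-r*dt) * [p_u*7.310000 + p_m*12.985994 + p_d*18.359112] = 12.803125
  V(2,+0) = exp(-r*dt) * [p_u*1.314058 + p_m*7.310000 + p_d*12.985994] = 7.127135
  V(2,+1) = exp(-r*dt) * [p_u*0.000000 + p_m*1.314058 + p_d*7.310000] = 2.017185
  V(2,+2) = exp(-r*dt) * [p_u*0.000000 + p_m*0.000000 + p_d*1.314058] = 0.205388
  V(1,-1) = exp(-r*dt) * [p_u*7.127135 + p_m*12.803125 + p_d*18.176240] = 12.620551
  V(1,+0) = exp(-r*dt) * [p_u*2.017185 + p_m*7.127135 + p_d*12.803125] = 7.100938
  V(1,+1) = exp(-r*dt) * [p_u*0.205388 + p_m*2.017185 + p_d*7.127135] = 2.492851
  V(0,+0) = exp(-r*dt) * [p_u*2.492851 + p_m*7.100938 + p_d*12.620551] = 7.138919

Answer: Price = V(0,0) = 7.1389


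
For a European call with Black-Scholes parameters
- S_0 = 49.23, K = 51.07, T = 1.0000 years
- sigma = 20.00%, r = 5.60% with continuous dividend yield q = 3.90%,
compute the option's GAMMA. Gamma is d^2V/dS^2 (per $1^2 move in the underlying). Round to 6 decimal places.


d1 = 0.0015297656; d2 = -0.1984702344
phi(d1) = 0.3989418136; exp(-qT) = 0.9617507091; exp(-rT) = 0.9455391359
Gamma = exp(-qT) * phi(d1) / (S * sigma * sqrt(T)) = 0.9617507091 * 0.3989418136 / (49.2300 * 0.2000 * 1.0000000000) = 0.038968

Answer: Gamma = 0.038968


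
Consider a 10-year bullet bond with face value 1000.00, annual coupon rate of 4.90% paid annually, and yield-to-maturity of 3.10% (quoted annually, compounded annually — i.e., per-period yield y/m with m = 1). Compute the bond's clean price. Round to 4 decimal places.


Answer: Price = 1152.7630

Derivation:
Coupon per period c = face * coupon_rate / m = 49.000000
Periods per year m = 1; per-period yield y/m = 0.031000
Number of cashflows N = 10
Cashflows (t years, CF_t, discount factor 1/(1+y/m)^(m*t), PV):
  t = 1.0000: CF_t = 49.000000, DF = 0.969932, PV = 47.526673
  t = 2.0000: CF_t = 49.000000, DF = 0.940768, PV = 46.097646
  t = 3.0000: CF_t = 49.000000, DF = 0.912481, PV = 44.711587
  t = 4.0000: CF_t = 49.000000, DF = 0.885045, PV = 43.367204
  t = 5.0000: CF_t = 49.000000, DF = 0.858434, PV = 42.063243
  t = 6.0000: CF_t = 49.000000, DF = 0.832622, PV = 40.798490
  t = 7.0000: CF_t = 49.000000, DF = 0.807587, PV = 39.571765
  t = 8.0000: CF_t = 49.000000, DF = 0.783305, PV = 38.381925
  t = 9.0000: CF_t = 49.000000, DF = 0.759752, PV = 37.227862
  t = 10.0000: CF_t = 1049.000000, DF = 0.736908, PV = 773.016627
Price P = sum_t PV_t = 1152.763022


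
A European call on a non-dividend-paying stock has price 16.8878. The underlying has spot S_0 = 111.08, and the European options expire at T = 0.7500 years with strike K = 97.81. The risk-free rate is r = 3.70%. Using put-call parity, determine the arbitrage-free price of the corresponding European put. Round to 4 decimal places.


Answer: Put price = 0.9409

Derivation:
Put-call parity: C - P = S_0 * exp(-qT) - K * exp(-rT).
S_0 * exp(-qT) = 111.0800 * 1.00000000 = 111.08000000
K * exp(-rT) = 97.8100 * 0.97263149 = 95.13308646
P = C - S*exp(-qT) + K*exp(-rT)
P = 16.8878 - 111.08000000 + 95.13308646 = 0.9409


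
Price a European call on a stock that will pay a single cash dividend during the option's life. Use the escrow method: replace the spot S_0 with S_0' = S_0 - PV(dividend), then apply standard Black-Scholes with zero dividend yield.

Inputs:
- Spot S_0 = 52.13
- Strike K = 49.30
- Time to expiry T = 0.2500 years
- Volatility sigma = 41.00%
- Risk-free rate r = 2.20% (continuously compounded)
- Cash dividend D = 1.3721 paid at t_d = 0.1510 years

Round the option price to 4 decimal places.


Answer: Price = 4.9981

Derivation:
PV(D) = D * exp(-r * t_d) = 1.3721 * 0.99668351 = 1.36754945
S_0' = S_0 - PV(D) = 52.1300 - 1.36754945 = 50.76245055
d1 = (ln(S_0'/K) + (r + sigma^2/2)*T) / (sigma*sqrt(T)) = 0.27192848
d2 = d1 - sigma*sqrt(T) = 0.06692848
exp(-rT) = 0.99451510
N(d1) = 0.60716149; N(d2) = 0.52668068
C = S_0' * N(d1) - K * exp(-rT) * N(d2) = 50.76245055 * 0.60716149 - 49.3000 * 0.99451510 * 0.52668068 = 4.9981


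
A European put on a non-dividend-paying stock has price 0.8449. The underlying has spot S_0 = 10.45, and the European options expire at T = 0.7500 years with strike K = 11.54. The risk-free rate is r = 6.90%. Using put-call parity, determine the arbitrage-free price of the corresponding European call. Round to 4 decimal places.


Answer: Call price = 0.3369

Derivation:
Put-call parity: C - P = S_0 * exp(-qT) - K * exp(-rT).
S_0 * exp(-qT) = 10.4500 * 1.00000000 = 10.45000000
K * exp(-rT) = 11.5400 * 0.94956623 = 10.95799428
C = P + S*exp(-qT) - K*exp(-rT)
C = 0.8449 + 10.45000000 - 10.95799428 = 0.3369


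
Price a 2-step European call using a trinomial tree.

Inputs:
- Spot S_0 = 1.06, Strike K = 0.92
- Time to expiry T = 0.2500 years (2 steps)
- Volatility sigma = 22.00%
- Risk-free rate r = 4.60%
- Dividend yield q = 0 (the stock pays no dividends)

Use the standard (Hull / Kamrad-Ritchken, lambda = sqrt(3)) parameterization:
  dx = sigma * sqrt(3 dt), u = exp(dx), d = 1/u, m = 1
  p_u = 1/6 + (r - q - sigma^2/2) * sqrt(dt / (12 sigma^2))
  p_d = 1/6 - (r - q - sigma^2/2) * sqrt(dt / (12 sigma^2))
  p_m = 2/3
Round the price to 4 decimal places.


Answer: Price = V(0,0) = 0.1532

Derivation:
dt = T/N = 0.125000; dx = sigma*sqrt(3*dt) = 0.134722
u = exp(dx) = 1.144219; d = 1/u = 0.873959
p_u = 0.176780, p_m = 0.666667, p_d = 0.156553
Discount per step: exp(-r*dt) = 0.994266
Stock lattice S(k, j) with j the centered position index:
  k=0: S(0,+0) = 1.0600
  k=1: S(1,-1) = 0.9264; S(1,+0) = 1.0600; S(1,+1) = 1.2129
  k=2: S(2,-2) = 0.8096; S(2,-1) = 0.9264; S(2,+0) = 1.0600; S(2,+1) = 1.2129; S(2,+2) = 1.3878
Terminal payoffs V(N, j) = max(S_T - K, 0):
  V(2,-2) = 0.000000; V(2,-1) = 0.006396; V(2,+0) = 0.140000; V(2,+1) = 0.292872; V(2,+2) = 0.467790
Backward induction: V(k, j) = exp(-r*dt) * [p_u * V(k+1, j+1) + p_m * V(k+1, j) + p_d * V(k+1, j-1)]
  V(1,-1) = exp(-r*dt) * [p_u*0.140000 + p_m*0.006396 + p_d*0.000000] = 0.028847
  V(1,+0) = exp(-r*dt) * [p_u*0.292872 + p_m*0.140000 + p_d*0.006396] = 0.145271
  V(1,+1) = exp(-r*dt) * [p_u*0.467790 + p_m*0.292872 + p_d*0.140000] = 0.298142
  V(0,+0) = exp(-r*dt) * [p_u*0.298142 + p_m*0.145271 + p_d*0.028847] = 0.153186
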